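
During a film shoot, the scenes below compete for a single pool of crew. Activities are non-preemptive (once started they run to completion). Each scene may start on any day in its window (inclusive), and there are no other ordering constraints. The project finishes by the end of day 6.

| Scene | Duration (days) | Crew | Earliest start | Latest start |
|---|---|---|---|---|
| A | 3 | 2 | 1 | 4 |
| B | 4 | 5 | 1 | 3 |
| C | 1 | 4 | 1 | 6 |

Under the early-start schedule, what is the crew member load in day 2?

7

At early start, day 2 has: A, B.
Demand: 2 + 5 = 7.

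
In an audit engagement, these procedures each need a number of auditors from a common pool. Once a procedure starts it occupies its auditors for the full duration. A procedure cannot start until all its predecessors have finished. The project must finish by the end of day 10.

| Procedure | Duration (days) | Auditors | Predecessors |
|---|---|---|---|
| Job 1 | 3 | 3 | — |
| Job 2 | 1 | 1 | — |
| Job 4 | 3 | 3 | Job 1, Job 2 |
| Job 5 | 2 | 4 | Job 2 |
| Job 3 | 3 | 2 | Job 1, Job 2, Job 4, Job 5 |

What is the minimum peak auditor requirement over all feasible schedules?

Schedule Job 1@1, Job 2@1, Job 4@4, Job 5@2, Job 3@7: d1:4  d2:7  d3:7  d4:3  d5:3  d6:3  d7:2  d8:2  d9:2  d10:0 — peak 7.

7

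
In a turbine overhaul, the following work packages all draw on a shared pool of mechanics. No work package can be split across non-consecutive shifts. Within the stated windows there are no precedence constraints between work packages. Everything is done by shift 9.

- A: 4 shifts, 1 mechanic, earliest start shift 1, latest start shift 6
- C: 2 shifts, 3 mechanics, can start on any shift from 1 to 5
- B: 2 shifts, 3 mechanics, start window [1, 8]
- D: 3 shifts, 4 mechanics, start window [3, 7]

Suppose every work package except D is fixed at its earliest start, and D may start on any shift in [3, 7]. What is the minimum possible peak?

7

D@3: s1:7  s2:7  s3:5  s4:5  s5:4  s6:0  s7:0  s8:0  s9:0 → peak 7
D@4: s1:7  s2:7  s3:1  s4:5  s5:4  s6:4  s7:0  s8:0  s9:0 → peak 7
D@5: s1:7  s2:7  s3:1  s4:1  s5:4  s6:4  s7:4  s8:0  s9:0 → peak 7
D@6: s1:7  s2:7  s3:1  s4:1  s5:0  s6:4  s7:4  s8:4  s9:0 → peak 7
D@7: s1:7  s2:7  s3:1  s4:1  s5:0  s6:0  s7:4  s8:4  s9:4 → peak 7
Best is D@3, peak 7.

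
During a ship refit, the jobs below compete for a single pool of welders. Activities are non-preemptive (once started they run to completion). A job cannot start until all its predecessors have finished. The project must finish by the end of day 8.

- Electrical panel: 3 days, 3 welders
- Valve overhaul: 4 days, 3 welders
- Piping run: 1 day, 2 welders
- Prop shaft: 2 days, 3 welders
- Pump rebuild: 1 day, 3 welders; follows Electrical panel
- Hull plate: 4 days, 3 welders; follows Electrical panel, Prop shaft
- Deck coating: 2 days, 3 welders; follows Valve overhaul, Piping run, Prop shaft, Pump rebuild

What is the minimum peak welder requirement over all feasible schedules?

8

Early-start (Electrical panel@1, Valve overhaul@1, Piping run@1, Prop shaft@1, Pump rebuild@4, Hull plate@4, Deck coating@5) gives peak 11: d1:11  d2:9  d3:6  d4:9  d5:6  d6:6  d7:3  d8:0.
Shift Valve overhaul→3, Hull plate→5, Deck coating→7.
Schedule Electrical panel@1, Valve overhaul@3, Piping run@1, Prop shaft@1, Pump rebuild@4, Hull plate@5, Deck coating@7: d1:8  d2:6  d3:6  d4:6  d5:6  d6:6  d7:6  d8:6 — peak 8.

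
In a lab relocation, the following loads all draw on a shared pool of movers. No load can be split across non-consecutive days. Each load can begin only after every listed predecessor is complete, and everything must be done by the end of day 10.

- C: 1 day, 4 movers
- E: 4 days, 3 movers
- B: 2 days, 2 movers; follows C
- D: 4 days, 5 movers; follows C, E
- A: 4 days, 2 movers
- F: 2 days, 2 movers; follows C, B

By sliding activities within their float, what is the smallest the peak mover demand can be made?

7

Early-start (C@1, E@1, B@2, D@5, A@1, F@4) gives peak 9: d1:9  d2:7  d3:7  d4:7  d5:7  d6:5  d7:5  d8:5  d9:0  d10:0.
Shift A→2, F→6.
Schedule C@1, E@1, B@2, D@5, A@2, F@6: d1:7  d2:7  d3:7  d4:5  d5:7  d6:7  d7:7  d8:5  d9:0  d10:0 — peak 7.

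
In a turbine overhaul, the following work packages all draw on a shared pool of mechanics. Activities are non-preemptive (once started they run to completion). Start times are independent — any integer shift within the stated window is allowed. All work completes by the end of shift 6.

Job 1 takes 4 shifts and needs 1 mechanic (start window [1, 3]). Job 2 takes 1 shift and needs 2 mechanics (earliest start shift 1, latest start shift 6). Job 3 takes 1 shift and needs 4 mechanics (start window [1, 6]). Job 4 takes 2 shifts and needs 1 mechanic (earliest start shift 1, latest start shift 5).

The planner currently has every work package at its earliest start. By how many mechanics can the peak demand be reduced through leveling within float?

4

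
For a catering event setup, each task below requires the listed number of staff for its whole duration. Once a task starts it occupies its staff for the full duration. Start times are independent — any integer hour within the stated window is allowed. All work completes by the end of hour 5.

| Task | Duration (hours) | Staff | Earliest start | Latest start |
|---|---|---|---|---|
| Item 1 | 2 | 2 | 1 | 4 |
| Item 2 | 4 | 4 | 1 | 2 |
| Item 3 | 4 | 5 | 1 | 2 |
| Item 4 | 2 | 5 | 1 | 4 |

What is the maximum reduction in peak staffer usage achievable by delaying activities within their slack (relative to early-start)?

2

Early-start peak: h1:16  h2:16  h3:9  h4:9  h5:0 ⇒ 16.
Leveled (Item 1@1, Item 2@1, Item 3@1, Item 4@3): h1:11  h2:11  h3:14  h4:14  h5:0 ⇒ 14.
Reduction 16 − 14 = 2.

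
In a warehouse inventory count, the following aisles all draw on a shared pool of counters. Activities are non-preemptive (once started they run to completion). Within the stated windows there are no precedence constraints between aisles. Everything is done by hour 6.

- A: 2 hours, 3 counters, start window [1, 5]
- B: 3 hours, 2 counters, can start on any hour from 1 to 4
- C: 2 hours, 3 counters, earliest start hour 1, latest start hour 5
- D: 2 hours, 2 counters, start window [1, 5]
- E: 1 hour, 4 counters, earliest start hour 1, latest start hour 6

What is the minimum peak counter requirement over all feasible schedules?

5

Early-start (A@1, B@1, C@1, D@1, E@1) gives peak 14: h1:14  h2:10  h3:2  h4:0  h5:0  h6:0.
Shift C→3, D→4, E→6.
Schedule A@1, B@1, C@3, D@4, E@6: h1:5  h2:5  h3:5  h4:5  h5:2  h6:4 — peak 5.
Total counter-hours = 26 over 6 hours ⇒ peak ≥ ⌈26/6⌉ = 5, so 5 is optimal.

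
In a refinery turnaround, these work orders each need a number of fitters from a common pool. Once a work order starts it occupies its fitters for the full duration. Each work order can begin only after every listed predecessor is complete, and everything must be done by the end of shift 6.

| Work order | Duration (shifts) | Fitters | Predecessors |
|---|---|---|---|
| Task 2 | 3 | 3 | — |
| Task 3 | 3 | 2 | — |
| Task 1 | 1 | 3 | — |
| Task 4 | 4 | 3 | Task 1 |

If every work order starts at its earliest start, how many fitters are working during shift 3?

At early start, shift 3 has: Task 2, Task 3, Task 4.
Demand: 3 + 2 + 3 = 8.

8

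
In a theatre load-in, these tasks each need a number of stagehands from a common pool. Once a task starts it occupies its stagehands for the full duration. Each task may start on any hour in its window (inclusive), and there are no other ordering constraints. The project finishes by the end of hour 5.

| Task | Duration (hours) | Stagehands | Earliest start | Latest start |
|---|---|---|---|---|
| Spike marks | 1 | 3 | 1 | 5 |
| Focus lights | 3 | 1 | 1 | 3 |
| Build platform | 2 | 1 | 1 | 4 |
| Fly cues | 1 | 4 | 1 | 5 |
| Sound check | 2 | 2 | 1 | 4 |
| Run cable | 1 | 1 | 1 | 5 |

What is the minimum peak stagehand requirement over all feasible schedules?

Early-start (Spike marks@1, Focus lights@1, Build platform@1, Fly cues@1, Sound check@1, Run cable@1) gives peak 12: h1:12  h2:4  h3:1  h4:0  h5:0.
Shift Build platform→2, Fly cues→4, Sound check→2, Run cable→5.
Schedule Spike marks@1, Focus lights@1, Build platform@2, Fly cues@4, Sound check@2, Run cable@5: h1:4  h2:4  h3:4  h4:4  h5:1 — peak 4.
Total stagehand-hours = 17 over 5 hours ⇒ peak ≥ ⌈17/5⌉ = 4, so 4 is optimal.

4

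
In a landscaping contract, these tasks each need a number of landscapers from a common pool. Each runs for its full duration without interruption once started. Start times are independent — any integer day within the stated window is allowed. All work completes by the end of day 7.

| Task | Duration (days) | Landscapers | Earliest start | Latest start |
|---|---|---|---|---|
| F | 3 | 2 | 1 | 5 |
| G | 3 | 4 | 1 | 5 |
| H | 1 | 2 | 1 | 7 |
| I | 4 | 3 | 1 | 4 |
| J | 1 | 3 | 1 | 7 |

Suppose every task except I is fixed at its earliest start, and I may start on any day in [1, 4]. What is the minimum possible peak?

11

I@1: d1:14  d2:9  d3:9  d4:3  d5:0  d6:0  d7:0 → peak 14
I@2: d1:11  d2:9  d3:9  d4:3  d5:3  d6:0  d7:0 → peak 11
I@3: d1:11  d2:6  d3:9  d4:3  d5:3  d6:3  d7:0 → peak 11
I@4: d1:11  d2:6  d3:6  d4:3  d5:3  d6:3  d7:3 → peak 11
Best is I@2, peak 11.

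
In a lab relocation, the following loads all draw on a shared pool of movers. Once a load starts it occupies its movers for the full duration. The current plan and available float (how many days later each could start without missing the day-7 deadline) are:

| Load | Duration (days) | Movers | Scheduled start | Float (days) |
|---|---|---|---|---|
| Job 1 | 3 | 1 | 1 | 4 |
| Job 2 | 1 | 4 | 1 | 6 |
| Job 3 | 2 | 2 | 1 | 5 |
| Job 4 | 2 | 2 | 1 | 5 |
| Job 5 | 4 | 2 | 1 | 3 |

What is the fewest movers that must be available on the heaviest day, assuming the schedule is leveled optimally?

Early-start (Job 1@1, Job 2@1, Job 3@1, Job 4@1, Job 5@1) gives peak 11: d1:11  d2:7  d3:3  d4:2  d5:0  d6:0  d7:0.
Shift Job 2→5, Job 3→6, Job 4→6.
Schedule Job 1@1, Job 2@5, Job 3@6, Job 4@6, Job 5@1: d1:3  d2:3  d3:3  d4:2  d5:4  d6:4  d7:4 — peak 4.
Total mover-days = 23 over 7 days ⇒ peak ≥ ⌈23/7⌉ = 4, so 4 is optimal.

4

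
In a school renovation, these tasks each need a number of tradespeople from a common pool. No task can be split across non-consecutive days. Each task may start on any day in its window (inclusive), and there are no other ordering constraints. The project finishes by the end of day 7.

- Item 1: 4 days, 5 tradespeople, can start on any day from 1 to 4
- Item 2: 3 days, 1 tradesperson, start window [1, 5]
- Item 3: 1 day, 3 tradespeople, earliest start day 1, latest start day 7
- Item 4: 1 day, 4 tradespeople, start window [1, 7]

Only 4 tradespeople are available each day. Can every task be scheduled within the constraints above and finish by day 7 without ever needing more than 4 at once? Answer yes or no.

no

Total tradesperson-days = 30; over 7 days the average is 30/7 > 4, so some day must exceed 4.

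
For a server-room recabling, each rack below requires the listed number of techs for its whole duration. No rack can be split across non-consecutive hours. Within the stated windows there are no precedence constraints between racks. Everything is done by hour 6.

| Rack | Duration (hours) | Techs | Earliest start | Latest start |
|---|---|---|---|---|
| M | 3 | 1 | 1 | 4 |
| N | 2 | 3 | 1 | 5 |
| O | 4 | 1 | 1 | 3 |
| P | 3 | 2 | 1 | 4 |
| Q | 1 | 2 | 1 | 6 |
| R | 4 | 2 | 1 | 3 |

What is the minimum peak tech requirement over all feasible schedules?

6

Early-start (M@1, N@1, O@1, P@1, Q@1, R@1) gives peak 11: h1:11  h2:9  h3:6  h4:3  h5:0  h6:0.
Shift P→3, Q→5, R→3.
Schedule M@1, N@1, O@1, P@3, Q@5, R@3: h1:5  h2:5  h3:6  h4:5  h5:6  h6:2 — peak 6.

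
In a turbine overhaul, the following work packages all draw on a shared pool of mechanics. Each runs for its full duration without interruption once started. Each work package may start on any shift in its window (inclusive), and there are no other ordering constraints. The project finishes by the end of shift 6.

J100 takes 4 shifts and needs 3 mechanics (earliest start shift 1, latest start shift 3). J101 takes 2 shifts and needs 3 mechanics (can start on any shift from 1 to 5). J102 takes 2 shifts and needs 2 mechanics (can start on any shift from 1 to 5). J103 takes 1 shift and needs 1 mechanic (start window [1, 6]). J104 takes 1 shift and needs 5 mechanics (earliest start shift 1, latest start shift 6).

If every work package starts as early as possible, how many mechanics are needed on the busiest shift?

14

Early-start schedule: J100@1, J101@1, J102@1, J103@1, J104@1.
Load per shift: shift 1: 14, shift 2: 8, shift 3: 3, shift 4: 3, shift 5: 0, shift 6: 0.
Peak is 14.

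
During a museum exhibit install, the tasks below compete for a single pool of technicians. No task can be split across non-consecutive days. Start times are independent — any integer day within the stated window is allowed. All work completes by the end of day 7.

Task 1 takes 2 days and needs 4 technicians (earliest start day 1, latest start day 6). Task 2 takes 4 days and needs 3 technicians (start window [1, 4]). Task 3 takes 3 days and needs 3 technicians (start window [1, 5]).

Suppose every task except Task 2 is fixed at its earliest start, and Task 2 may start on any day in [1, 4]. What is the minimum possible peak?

Task 2@1: d1:10  d2:10  d3:6  d4:3  d5:0  d6:0  d7:0 → peak 10
Task 2@2: d1:7  d2:10  d3:6  d4:3  d5:3  d6:0  d7:0 → peak 10
Task 2@3: d1:7  d2:7  d3:6  d4:3  d5:3  d6:3  d7:0 → peak 7
Task 2@4: d1:7  d2:7  d3:3  d4:3  d5:3  d6:3  d7:3 → peak 7
Best is Task 2@3, peak 7.

7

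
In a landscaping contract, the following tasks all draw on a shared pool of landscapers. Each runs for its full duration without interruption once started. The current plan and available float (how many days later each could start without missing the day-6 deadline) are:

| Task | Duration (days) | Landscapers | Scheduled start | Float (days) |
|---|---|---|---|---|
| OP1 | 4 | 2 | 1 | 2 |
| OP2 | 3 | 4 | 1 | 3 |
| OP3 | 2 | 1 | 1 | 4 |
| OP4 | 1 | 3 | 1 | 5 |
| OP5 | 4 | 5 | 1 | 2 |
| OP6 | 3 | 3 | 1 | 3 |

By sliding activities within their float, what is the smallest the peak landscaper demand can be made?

11

Early-start (OP1@1, OP2@1, OP3@1, OP4@1, OP5@1, OP6@1) gives peak 18: d1:18  d2:15  d3:14  d4:7  d5:0  d6:0.
Shift OP5→3, OP6→4.
Schedule OP1@1, OP2@1, OP3@1, OP4@1, OP5@3, OP6@4: d1:10  d2:7  d3:11  d4:10  d5:8  d6:8 — peak 11.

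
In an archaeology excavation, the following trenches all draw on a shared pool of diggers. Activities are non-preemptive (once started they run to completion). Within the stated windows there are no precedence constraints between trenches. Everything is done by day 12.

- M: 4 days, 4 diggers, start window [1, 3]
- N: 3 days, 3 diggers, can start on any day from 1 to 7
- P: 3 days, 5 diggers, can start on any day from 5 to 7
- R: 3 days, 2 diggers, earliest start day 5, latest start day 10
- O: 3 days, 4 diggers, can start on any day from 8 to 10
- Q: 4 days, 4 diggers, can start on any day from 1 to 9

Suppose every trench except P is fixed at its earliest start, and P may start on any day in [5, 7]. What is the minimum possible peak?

P@5: d1:11  d2:11  d3:11  d4:8  d5:7  d6:7  d7:7  d8:4  d9:4  d10:4  d11:0  d12:0 → peak 11
P@6: d1:11  d2:11  d3:11  d4:8  d5:2  d6:7  d7:7  d8:9  d9:4  d10:4  d11:0  d12:0 → peak 11
P@7: d1:11  d2:11  d3:11  d4:8  d5:2  d6:2  d7:7  d8:9  d9:9  d10:4  d11:0  d12:0 → peak 11
Best is P@5, peak 11.

11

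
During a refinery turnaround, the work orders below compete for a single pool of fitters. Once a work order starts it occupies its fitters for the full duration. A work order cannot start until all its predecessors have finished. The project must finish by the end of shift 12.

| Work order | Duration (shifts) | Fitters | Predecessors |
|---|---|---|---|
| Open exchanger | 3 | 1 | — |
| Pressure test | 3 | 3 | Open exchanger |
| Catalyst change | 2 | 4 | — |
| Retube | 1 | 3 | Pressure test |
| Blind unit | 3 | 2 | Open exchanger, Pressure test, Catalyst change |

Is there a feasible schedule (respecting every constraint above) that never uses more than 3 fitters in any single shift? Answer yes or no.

The minimum achievable peak is 4; 3 < 4, so no feasible schedule stays within the cap.

no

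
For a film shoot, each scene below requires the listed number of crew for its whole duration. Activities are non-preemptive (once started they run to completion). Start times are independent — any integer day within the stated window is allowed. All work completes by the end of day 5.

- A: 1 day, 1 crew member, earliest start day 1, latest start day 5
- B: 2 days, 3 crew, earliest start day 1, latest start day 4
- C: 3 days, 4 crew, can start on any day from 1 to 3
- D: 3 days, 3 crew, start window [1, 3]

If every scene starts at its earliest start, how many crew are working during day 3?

At early start, day 3 has: C, D.
Demand: 4 + 3 = 7.

7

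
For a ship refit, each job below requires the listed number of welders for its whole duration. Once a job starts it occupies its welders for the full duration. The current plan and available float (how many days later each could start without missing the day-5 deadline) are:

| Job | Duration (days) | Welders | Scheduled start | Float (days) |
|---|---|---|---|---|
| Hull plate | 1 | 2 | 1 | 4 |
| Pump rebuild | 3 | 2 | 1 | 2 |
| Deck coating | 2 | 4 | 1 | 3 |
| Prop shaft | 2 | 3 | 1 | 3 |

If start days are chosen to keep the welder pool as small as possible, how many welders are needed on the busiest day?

5

Early-start (Hull plate@1, Pump rebuild@1, Deck coating@1, Prop shaft@1) gives peak 11: d1:11  d2:9  d3:2  d4:0  d5:0.
Shift Deck coating→4, Prop shaft→2.
Schedule Hull plate@1, Pump rebuild@1, Deck coating@4, Prop shaft@2: d1:4  d2:5  d3:5  d4:4  d5:4 — peak 5.
Total welder-days = 22 over 5 days ⇒ peak ≥ ⌈22/5⌉ = 5, so 5 is optimal.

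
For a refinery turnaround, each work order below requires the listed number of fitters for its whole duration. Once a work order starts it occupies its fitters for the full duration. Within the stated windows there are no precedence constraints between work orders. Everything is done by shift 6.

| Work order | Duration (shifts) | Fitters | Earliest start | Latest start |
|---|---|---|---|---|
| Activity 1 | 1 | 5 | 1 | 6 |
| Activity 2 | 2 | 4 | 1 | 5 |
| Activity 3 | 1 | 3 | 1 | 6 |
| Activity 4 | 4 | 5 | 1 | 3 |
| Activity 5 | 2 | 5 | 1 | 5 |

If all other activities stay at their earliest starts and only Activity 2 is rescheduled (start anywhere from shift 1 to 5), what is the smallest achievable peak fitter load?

18

Activity 2@1: s1:22  s2:14  s3:5  s4:5  s5:0  s6:0 → peak 22
Activity 2@2: s1:18  s2:14  s3:9  s4:5  s5:0  s6:0 → peak 18
Activity 2@3: s1:18  s2:10  s3:9  s4:9  s5:0  s6:0 → peak 18
Activity 2@4: s1:18  s2:10  s3:5  s4:9  s5:4  s6:0 → peak 18
Activity 2@5: s1:18  s2:10  s3:5  s4:5  s5:4  s6:4 → peak 18
Best is Activity 2@2, peak 18.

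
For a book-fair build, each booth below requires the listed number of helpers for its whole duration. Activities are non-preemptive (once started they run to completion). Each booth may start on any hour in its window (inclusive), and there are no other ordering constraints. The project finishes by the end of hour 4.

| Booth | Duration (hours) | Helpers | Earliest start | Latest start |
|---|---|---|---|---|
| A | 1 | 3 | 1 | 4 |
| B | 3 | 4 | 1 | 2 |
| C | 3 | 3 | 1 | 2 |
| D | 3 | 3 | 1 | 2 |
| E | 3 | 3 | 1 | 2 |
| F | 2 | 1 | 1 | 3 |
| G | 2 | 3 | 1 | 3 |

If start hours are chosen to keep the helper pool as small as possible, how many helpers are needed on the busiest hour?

16

Early-start (A@1, B@1, C@1, D@1, E@1, F@1, G@1) gives peak 20: h1:20  h2:17  h3:13  h4:0.
Shift E→2, G→3.
Schedule A@1, B@1, C@1, D@1, E@2, F@1, G@3: h1:14  h2:14  h3:16  h4:6 — peak 16.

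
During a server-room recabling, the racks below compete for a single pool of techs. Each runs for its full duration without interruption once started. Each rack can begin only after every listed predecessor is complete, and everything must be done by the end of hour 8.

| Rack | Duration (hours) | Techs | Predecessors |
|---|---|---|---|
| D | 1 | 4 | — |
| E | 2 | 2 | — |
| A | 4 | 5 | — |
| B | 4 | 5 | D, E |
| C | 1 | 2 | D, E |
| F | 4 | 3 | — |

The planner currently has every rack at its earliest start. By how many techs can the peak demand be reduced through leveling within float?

6

Early-start peak: h1:14  h2:10  h3:15  h4:13  h5:5  h6:5  h7:0  h8:0 ⇒ 15.
Leveled (D@1, E@2, A@1, B@5, C@4, F@5): h1:9  h2:7  h3:7  h4:7  h5:8  h6:8  h7:8  h8:8 ⇒ 9.
Reduction 15 − 9 = 6.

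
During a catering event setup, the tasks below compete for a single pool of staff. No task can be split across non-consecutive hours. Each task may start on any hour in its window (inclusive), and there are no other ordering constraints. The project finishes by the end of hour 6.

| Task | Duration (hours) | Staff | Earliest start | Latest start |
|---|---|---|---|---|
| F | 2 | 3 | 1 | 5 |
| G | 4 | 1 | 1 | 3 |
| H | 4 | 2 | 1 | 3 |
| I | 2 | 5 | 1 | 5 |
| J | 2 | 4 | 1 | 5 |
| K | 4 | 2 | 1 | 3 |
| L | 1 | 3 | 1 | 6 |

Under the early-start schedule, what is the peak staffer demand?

Early-start schedule: F@1, G@1, H@1, I@1, J@1, K@1, L@1.
Load per hour: hour 1: 20, hour 2: 17, hour 3: 5, hour 4: 5, hour 5: 0, hour 6: 0.
Peak is 20.

20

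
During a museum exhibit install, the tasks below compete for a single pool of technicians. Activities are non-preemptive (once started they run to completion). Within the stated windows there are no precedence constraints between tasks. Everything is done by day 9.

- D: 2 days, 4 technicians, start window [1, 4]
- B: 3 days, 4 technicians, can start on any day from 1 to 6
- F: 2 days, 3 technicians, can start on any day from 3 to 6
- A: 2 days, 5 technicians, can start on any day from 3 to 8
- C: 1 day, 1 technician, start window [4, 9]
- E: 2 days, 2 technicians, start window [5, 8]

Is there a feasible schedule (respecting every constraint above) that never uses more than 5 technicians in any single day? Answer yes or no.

Schedule D@1, B@3, F@6, A@8, C@4, E@6: d1:4  d2:4  d3:4  d4:5  d5:4  d6:5  d7:5  d8:5  d9:5 — peak 5 ≤ 5.

yes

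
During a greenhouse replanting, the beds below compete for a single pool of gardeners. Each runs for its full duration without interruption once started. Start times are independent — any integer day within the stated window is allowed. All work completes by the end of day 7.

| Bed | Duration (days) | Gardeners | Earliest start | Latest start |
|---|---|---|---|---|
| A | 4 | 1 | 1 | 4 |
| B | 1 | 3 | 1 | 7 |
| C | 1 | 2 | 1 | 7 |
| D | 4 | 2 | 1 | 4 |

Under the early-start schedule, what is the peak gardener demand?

Early-start schedule: A@1, B@1, C@1, D@1.
Load per day: day 1: 8, day 2: 3, day 3: 3, day 4: 3, day 5: 0, day 6: 0, day 7: 0.
Peak is 8.

8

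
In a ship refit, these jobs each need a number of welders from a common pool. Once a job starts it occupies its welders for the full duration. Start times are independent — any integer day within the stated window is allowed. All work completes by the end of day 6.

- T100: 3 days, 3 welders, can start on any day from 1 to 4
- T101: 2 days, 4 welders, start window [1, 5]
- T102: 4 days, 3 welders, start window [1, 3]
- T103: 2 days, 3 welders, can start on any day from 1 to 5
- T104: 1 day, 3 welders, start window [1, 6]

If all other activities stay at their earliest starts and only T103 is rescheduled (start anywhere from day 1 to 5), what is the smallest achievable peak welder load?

T103@1: d1:16  d2:13  d3:6  d4:3  d5:0  d6:0 → peak 16
T103@2: d1:13  d2:13  d3:9  d4:3  d5:0  d6:0 → peak 13
T103@3: d1:13  d2:10  d3:9  d4:6  d5:0  d6:0 → peak 13
T103@4: d1:13  d2:10  d3:6  d4:6  d5:3  d6:0 → peak 13
T103@5: d1:13  d2:10  d3:6  d4:3  d5:3  d6:3 → peak 13
Best is T103@2, peak 13.

13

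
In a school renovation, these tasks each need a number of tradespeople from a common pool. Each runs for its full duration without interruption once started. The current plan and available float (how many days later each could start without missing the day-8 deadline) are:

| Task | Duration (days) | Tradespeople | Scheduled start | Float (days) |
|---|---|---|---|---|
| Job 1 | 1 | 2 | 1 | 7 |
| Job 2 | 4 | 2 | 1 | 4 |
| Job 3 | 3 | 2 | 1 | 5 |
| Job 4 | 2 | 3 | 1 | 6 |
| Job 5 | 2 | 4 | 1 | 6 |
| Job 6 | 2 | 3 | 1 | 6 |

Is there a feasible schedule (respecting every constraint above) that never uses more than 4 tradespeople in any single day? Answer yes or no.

no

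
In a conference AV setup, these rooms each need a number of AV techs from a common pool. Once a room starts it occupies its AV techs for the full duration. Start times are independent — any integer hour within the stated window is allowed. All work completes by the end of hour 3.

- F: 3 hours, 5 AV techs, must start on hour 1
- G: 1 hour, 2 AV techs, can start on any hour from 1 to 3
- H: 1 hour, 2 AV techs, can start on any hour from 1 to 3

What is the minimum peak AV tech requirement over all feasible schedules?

Early-start (F@1, G@1, H@1) gives peak 9: h1:9  h2:5  h3:5.
Shift H→2.
Schedule F@1, G@1, H@2: h1:7  h2:7  h3:5 — peak 7.
Total AV tech-hours = 19 over 3 hours ⇒ peak ≥ ⌈19/3⌉ = 7, so 7 is optimal.

7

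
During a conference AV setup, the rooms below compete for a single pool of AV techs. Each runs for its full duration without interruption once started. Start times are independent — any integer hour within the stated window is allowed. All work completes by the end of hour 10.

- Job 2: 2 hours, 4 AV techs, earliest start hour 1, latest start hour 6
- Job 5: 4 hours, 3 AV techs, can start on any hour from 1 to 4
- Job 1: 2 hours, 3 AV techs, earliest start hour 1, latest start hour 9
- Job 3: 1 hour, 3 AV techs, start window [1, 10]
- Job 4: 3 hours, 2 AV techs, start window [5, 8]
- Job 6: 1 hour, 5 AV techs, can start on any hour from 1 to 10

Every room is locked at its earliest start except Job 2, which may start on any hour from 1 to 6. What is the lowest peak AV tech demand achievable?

Job 2@1: h1:18  h2:10  h3:3  h4:3  h5:2  h6:2  h7:2  h8:0  h9:0  h10:0 → peak 18
Job 2@2: h1:14  h2:10  h3:7  h4:3  h5:2  h6:2  h7:2  h8:0  h9:0  h10:0 → peak 14
Job 2@3: h1:14  h2:6  h3:7  h4:7  h5:2  h6:2  h7:2  h8:0  h9:0  h10:0 → peak 14
Job 2@4: h1:14  h2:6  h3:3  h4:7  h5:6  h6:2  h7:2  h8:0  h9:0  h10:0 → peak 14
Job 2@5: h1:14  h2:6  h3:3  h4:3  h5:6  h6:6  h7:2  h8:0  h9:0  h10:0 → peak 14
Job 2@6: h1:14  h2:6  h3:3  h4:3  h5:2  h6:6  h7:6  h8:0  h9:0  h10:0 → peak 14
Best is Job 2@2, peak 14.

14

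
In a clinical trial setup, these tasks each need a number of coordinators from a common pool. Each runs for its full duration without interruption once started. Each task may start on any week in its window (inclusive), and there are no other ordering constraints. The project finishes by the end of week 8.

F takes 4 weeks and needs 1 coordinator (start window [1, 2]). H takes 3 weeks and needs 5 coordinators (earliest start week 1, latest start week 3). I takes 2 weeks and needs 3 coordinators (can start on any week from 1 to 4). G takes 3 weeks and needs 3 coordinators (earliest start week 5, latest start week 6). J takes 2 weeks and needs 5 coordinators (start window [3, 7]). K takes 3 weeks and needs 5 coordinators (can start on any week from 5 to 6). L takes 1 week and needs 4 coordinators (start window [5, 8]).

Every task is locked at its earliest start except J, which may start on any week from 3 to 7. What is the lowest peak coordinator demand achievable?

12

J@3: w1:9  w2:9  w3:11  w4:6  w5:12  w6:8  w7:8  w8:0 → peak 12
J@4: w1:9  w2:9  w3:6  w4:6  w5:17  w6:8  w7:8  w8:0 → peak 17
J@5: w1:9  w2:9  w3:6  w4:1  w5:17  w6:13  w7:8  w8:0 → peak 17
J@6: w1:9  w2:9  w3:6  w4:1  w5:12  w6:13  w7:13  w8:0 → peak 13
J@7: w1:9  w2:9  w3:6  w4:1  w5:12  w6:8  w7:13  w8:5 → peak 13
Best is J@3, peak 12.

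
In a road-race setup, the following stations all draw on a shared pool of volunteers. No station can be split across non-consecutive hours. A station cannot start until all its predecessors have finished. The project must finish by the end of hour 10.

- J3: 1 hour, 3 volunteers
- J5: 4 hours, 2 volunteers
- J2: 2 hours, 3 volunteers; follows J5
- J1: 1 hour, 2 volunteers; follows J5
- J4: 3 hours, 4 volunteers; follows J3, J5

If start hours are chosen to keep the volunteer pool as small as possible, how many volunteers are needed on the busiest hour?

Early-start (J3@1, J5@1, J2@5, J1@5, J4@5) gives peak 9: h1:5  h2:2  h3:2  h4:2  h5:9  h6:7  h7:4  h8:0  h9:0  h10:0.
Shift J4→7.
Schedule J3@1, J5@1, J2@5, J1@5, J4@7: h1:5  h2:2  h3:2  h4:2  h5:5  h6:3  h7:4  h8:4  h9:4  h10:0 — peak 5.

5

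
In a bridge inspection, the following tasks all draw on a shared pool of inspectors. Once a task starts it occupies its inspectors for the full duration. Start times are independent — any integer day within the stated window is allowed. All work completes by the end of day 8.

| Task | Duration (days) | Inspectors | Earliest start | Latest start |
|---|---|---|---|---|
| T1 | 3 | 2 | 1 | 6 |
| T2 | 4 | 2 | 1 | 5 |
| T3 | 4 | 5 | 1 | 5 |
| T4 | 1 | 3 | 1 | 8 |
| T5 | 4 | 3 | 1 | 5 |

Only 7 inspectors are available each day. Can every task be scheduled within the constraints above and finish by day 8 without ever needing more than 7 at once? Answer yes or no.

yes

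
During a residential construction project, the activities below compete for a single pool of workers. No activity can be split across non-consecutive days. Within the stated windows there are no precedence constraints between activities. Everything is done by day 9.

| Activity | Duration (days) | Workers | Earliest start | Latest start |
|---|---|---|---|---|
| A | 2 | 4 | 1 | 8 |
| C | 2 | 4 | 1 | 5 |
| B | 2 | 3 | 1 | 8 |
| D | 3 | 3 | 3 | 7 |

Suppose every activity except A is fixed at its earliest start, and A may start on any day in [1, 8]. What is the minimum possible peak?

7

A@1: d1:11  d2:11  d3:3  d4:3  d5:3  d6:0  d7:0  d8:0  d9:0 → peak 11
A@2: d1:7  d2:11  d3:7  d4:3  d5:3  d6:0  d7:0  d8:0  d9:0 → peak 11
A@3: d1:7  d2:7  d3:7  d4:7  d5:3  d6:0  d7:0  d8:0  d9:0 → peak 7
A@4: d1:7  d2:7  d3:3  d4:7  d5:7  d6:0  d7:0  d8:0  d9:0 → peak 7
A@5: d1:7  d2:7  d3:3  d4:3  d5:7  d6:4  d7:0  d8:0  d9:0 → peak 7
A@6: d1:7  d2:7  d3:3  d4:3  d5:3  d6:4  d7:4  d8:0  d9:0 → peak 7
A@7: d1:7  d2:7  d3:3  d4:3  d5:3  d6:0  d7:4  d8:4  d9:0 → peak 7
A@8: d1:7  d2:7  d3:3  d4:3  d5:3  d6:0  d7:0  d8:4  d9:4 → peak 7
Best is A@3, peak 7.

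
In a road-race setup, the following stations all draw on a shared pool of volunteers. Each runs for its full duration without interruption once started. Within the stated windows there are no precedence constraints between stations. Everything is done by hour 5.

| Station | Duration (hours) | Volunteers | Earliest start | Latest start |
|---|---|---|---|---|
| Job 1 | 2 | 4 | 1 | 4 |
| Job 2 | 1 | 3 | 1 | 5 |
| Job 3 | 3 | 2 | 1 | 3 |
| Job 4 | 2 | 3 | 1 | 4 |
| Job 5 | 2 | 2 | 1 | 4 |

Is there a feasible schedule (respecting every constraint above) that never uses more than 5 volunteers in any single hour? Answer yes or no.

no

Total volunteer-hours = 27; over 5 hours the average is 27/5 > 5, so some hour must exceed 5.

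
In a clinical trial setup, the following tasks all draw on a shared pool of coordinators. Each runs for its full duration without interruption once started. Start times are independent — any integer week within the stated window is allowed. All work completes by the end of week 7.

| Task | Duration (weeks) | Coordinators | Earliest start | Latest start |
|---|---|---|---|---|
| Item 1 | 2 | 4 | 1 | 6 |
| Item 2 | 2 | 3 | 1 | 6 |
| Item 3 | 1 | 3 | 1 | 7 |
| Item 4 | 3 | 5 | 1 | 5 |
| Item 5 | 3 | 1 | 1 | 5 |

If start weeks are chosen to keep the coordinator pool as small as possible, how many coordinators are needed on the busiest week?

Early-start (Item 1@1, Item 2@1, Item 3@1, Item 4@1, Item 5@1) gives peak 16: w1:16  w2:13  w3:6  w4:0  w5:0  w6:0  w7:0.
Shift Item 2→3, Item 3→3, Item 4→5, Item 5→4.
Schedule Item 1@1, Item 2@3, Item 3@3, Item 4@5, Item 5@4: w1:4  w2:4  w3:6  w4:4  w5:6  w6:6  w7:5 — peak 6.

6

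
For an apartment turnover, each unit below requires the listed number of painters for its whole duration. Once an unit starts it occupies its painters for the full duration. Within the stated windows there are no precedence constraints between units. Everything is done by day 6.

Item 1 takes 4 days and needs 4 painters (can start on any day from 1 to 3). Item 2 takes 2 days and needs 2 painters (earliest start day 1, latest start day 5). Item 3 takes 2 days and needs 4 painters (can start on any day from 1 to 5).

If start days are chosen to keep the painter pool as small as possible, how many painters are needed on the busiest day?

6

Early-start (Item 1@1, Item 2@1, Item 3@1) gives peak 10: d1:10  d2:10  d3:4  d4:4  d5:0  d6:0.
Shift Item 3→5.
Schedule Item 1@1, Item 2@1, Item 3@5: d1:6  d2:6  d3:4  d4:4  d5:4  d6:4 — peak 6.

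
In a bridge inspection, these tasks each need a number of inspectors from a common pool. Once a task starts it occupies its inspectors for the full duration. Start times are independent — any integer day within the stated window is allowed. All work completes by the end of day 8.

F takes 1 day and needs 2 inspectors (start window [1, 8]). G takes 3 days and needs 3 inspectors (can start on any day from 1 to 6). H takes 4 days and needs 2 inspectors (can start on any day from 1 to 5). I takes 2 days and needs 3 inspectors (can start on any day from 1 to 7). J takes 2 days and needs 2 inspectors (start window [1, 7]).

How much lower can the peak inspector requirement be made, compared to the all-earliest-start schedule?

7

Early-start peak: d1:12  d2:10  d3:5  d4:2  d5:0  d6:0  d7:0  d8:0 ⇒ 12.
Leveled (F@1, G@1, H@2, I@4, J@6): d1:5  d2:5  d3:5  d4:5  d5:5  d6:2  d7:2  d8:0 ⇒ 5.
Reduction 12 − 5 = 7.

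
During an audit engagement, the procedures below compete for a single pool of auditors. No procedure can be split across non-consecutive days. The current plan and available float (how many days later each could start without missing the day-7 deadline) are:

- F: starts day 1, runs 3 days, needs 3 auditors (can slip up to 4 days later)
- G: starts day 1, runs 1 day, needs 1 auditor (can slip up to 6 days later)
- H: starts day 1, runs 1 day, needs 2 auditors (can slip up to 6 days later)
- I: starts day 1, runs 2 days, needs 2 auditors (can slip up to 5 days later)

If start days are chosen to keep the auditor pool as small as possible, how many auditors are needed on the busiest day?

Early-start (F@1, G@1, H@1, I@1) gives peak 8: d1:8  d2:5  d3:3  d4:0  d5:0  d6:0  d7:0.
Shift G→4, H→4, I→5.
Schedule F@1, G@4, H@4, I@5: d1:3  d2:3  d3:3  d4:3  d5:2  d6:2  d7:0 — peak 3.
Total auditor-days = 16 over 7 days ⇒ peak ≥ ⌈16/7⌉ = 3, so 3 is optimal.

3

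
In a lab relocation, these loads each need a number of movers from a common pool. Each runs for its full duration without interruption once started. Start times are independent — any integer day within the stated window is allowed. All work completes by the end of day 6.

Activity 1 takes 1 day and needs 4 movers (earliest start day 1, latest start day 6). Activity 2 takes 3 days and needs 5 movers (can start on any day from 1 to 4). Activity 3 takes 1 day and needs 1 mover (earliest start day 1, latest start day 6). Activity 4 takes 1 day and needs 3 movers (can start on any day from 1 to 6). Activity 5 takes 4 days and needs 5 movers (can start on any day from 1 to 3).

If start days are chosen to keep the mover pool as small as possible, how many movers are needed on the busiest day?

10

Early-start (Activity 1@1, Activity 2@1, Activity 3@1, Activity 4@1, Activity 5@1) gives peak 18: d1:18  d2:10  d3:10  d4:5  d5:0  d6:0.
Shift Activity 4→2, Activity 5→3.
Schedule Activity 1@1, Activity 2@1, Activity 3@1, Activity 4@2, Activity 5@3: d1:10  d2:8  d3:10  d4:5  d5:5  d6:5 — peak 10.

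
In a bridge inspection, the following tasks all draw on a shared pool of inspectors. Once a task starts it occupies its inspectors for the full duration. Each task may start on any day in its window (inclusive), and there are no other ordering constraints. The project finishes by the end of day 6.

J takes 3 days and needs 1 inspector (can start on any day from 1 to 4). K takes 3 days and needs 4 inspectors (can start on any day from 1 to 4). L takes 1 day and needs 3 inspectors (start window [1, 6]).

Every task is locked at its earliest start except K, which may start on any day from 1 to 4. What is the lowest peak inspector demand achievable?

4

K@1: d1:8  d2:5  d3:5  d4:0  d5:0  d6:0 → peak 8
K@2: d1:4  d2:5  d3:5  d4:4  d5:0  d6:0 → peak 5
K@3: d1:4  d2:1  d3:5  d4:4  d5:4  d6:0 → peak 5
K@4: d1:4  d2:1  d3:1  d4:4  d5:4  d6:4 → peak 4
Best is K@4, peak 4.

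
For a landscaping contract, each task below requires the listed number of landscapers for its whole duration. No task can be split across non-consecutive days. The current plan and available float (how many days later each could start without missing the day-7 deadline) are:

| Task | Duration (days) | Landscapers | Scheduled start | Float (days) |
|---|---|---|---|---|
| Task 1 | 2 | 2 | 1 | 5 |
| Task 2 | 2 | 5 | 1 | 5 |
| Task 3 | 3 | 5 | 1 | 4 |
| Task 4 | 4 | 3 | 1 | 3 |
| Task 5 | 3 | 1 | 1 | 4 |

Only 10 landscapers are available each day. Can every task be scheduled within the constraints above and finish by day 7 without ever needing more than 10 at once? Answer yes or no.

Schedule Task 1@1, Task 2@1, Task 3@3, Task 4@4, Task 5@1: d1:8  d2:8  d3:6  d4:8  d5:8  d6:3  d7:3 — peak 8 ≤ 10.

yes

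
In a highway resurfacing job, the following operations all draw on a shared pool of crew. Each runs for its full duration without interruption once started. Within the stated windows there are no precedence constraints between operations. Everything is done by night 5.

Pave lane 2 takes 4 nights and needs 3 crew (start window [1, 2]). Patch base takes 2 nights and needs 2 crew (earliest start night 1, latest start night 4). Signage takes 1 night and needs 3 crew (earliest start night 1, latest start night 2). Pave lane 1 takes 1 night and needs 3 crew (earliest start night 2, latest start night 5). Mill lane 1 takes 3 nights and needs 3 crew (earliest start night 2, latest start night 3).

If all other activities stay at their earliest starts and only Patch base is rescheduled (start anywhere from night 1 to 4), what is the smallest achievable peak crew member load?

9

Patch base@1: n1:8  n2:11  n3:6  n4:6  n5:0 → peak 11
Patch base@2: n1:6  n2:11  n3:8  n4:6  n5:0 → peak 11
Patch base@3: n1:6  n2:9  n3:8  n4:8  n5:0 → peak 9
Patch base@4: n1:6  n2:9  n3:6  n4:8  n5:2 → peak 9
Best is Patch base@3, peak 9.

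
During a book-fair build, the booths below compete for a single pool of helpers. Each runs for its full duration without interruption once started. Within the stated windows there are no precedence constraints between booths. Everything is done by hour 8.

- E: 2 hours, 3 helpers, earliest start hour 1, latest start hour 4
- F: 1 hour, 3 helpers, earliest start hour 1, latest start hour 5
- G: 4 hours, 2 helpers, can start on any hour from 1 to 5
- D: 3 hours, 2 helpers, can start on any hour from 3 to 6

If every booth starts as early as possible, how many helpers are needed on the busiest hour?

8

Early-start schedule: E@1, F@1, G@1, D@3.
Load per hour: hour 1: 8, hour 2: 5, hour 3: 4, hour 4: 4, hour 5: 2, hour 6: 0, hour 7: 0, hour 8: 0.
Peak is 8.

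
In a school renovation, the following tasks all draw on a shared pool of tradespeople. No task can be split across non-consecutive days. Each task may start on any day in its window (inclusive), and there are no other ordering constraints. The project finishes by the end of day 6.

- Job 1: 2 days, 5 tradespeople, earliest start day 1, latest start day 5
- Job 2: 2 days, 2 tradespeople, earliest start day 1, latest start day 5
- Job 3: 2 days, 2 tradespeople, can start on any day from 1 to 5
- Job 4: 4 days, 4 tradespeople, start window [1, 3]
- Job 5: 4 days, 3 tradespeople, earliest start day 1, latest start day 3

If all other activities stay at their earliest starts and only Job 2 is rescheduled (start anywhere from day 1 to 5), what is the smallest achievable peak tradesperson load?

14

Job 2@1: d1:16  d2:16  d3:7  d4:7  d5:0  d6:0 → peak 16
Job 2@2: d1:14  d2:16  d3:9  d4:7  d5:0  d6:0 → peak 16
Job 2@3: d1:14  d2:14  d3:9  d4:9  d5:0  d6:0 → peak 14
Job 2@4: d1:14  d2:14  d3:7  d4:9  d5:2  d6:0 → peak 14
Job 2@5: d1:14  d2:14  d3:7  d4:7  d5:2  d6:2 → peak 14
Best is Job 2@3, peak 14.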